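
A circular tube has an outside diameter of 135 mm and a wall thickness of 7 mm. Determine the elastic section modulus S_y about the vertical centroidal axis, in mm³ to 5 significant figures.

S_y ≈ 8.5661 × 10⁴ mm³

Break the section into simple shapes (no overlaps), measuring from the bottom-left corner of the bounding box.
Outer circle: ⌀135, A = 14313.88 mm², x = 67.5 mm, Ī = 16 304 406 mm⁴.
Bore (subtracted): ⌀121, A = 11499.01 mm², x = 67.5 mm, Ī = 10 522 317 mm⁴.
By symmetry the centroid is at mid-width, x̄ = 67.5 mm.
All pieces are centred on the vertical centroidal axis, so I = ΣĪ (holes subtracted) = 5 782 089 mm⁴.
Extreme fibre distance c = 67.5 mm; S = I/c = 85660.57 mm³.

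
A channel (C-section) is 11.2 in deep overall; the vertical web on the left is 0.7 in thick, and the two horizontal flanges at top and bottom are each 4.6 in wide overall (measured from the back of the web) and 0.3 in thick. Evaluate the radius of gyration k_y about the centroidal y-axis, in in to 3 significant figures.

Break the section into simple shapes (no overlaps), measuring from the bottom-left corner of the bounding box.
Web: 0.7 × 11.2, A = 7.84 in², x = 0.35 in, Ī = 0.32013 in⁴.
Top flange (beyond web): 3.9 × 0.3, A = 1.17 in², x = 2.65 in, Ī = 1.483 in⁴.
Bottom flange (beyond web): 3.9 × 0.3, A = 1.17 in², x = 2.65 in, Ī = 1.483 in⁴.
Centroid: x̄ = ΣA·x / ΣA = 0.87868 in.
Transfer each piece to the centroidal y-axis using Ī + A·d² with d = x − 0.87868:
  web: d = -0.52868 in → contributes +2.5115 in⁴
  top flange (beyond web): d = 1.7713 in → contributes +5.1539 in⁴
  bottom flange (beyond web): d = 1.7713 in → contributes +5.1539 in⁴
Total I = 12.819 in⁴.
Radius of gyration: k = √(I/A) = √(12.819 / 10.18) = 1.1222 in.

k_y ≈ 1.12 in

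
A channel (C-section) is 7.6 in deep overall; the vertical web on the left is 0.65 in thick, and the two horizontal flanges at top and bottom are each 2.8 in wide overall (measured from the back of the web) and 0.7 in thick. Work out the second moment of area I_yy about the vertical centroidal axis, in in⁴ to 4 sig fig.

I_yy ≈ 4.999 in⁴

Treat the section as a set of non-overlapping primitives; coordinates are from the bounding-box lower-left.
Web: 0.65 × 7.6, A = 4.94 in², x = 0.325 in, Ī = 0.173929 in⁴.
Top flange (beyond web): 2.15 × 0.7, A = 1.505 in², x = 1.725 in, Ī = 0.579739 in⁴.
Bottom flange (beyond web): 2.15 × 0.7, A = 1.505 in², x = 1.725 in, Ī = 0.579739 in⁴.
Centroid: x̄ = ΣA·x / ΣA = 0.855063 in.
Transfer each piece to the vertical centroidal axis using Ī + A·d² with d = x − 0.855063:
  web: d = -0.530063 in → contributes +1.5619 in⁴
  top flange (beyond web): d = 0.869937 in → contributes +1.71871 in⁴
  bottom flange (beyond web): d = 0.869937 in → contributes +1.71871 in⁴
Total I = 4.99932 in⁴.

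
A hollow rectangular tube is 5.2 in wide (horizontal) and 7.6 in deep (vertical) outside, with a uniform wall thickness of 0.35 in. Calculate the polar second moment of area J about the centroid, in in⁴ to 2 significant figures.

Treat the section as a set of non-overlapping primitives; coordinates are from the bounding-box lower-left.
Outer rectangle: 5.2 × 7.6, A = 39.52 in², y = 3.8 in, Ī = 190.2 in⁴.
Inner void (subtracted): 4.5 × 6.9, A = 31.05 in², y = 3.8 in, Ī = 123.2 in⁴.
By symmetry the centroid is at mid-height, ȳ = 3.8 in.
All pieces are centred on the centroidal x-axis, so I = ΣĪ (holes subtracted) = 67.03 in⁴.
Repeating about the centroidal y-axis gives I_y = 36.65 in⁴.
Polar second moment: J = I_x + I_y = 103.7 in⁴.

J ≈ 100 in⁴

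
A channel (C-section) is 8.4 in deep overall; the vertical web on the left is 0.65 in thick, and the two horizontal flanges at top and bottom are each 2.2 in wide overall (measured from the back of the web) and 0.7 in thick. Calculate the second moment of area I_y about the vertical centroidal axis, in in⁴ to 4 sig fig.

Break the section into simple shapes (no overlaps), measuring from the bottom-left corner of the bounding box.
Web: 0.65 × 8.4, A = 5.46 in², x = 0.325 in, Ī = 0.192238 in⁴.
Top flange (beyond web): 1.55 × 0.7, A = 1.085 in², x = 1.425 in, Ī = 0.217226 in⁴.
Bottom flange (beyond web): 1.55 × 0.7, A = 1.085 in², x = 1.425 in, Ī = 0.217226 in⁴.
Centroid: x̄ = ΣA·x / ΣA = 0.637844 in.
Transfer each piece to the vertical centroidal axis using Ī + A·d² with d = x − 0.637844:
  web: d = -0.312844 in → contributes +0.726615 in⁴
  top flange (beyond web): d = 0.787156 in → contributes +0.889508 in⁴
  bottom flange (beyond web): d = 0.787156 in → contributes +0.889508 in⁴
Total I = 2.50563 in⁴.

I_y ≈ 2.506 in⁴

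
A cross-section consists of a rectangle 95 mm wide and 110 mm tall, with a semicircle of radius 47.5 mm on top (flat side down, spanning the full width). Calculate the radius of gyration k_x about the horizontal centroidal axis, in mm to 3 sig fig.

k_x ≈ 43.1 mm

Break the section into simple shapes (no overlaps), measuring from the bottom-left corner of the bounding box.
Rectangular body: 95 × 110, A = 10 450 mm², y = 55 mm, Ī = 10 537 083 mm⁴.
Semicircular cap: semicircle r = 47.5, A = 3544.1 mm², y = 130.16 mm, Ī = 558 736 mm⁴.
Centroid: ȳ = ΣA·y / ΣA = 74.035 mm.
Transfer each piece to the horizontal centroidal axis using Ī + A·d² with d = y − 74.035:
  rectangular body: d = -19.035 mm → contributes +14 323 332 mm⁴
  semicircular cap: d = 56.125 mm → contributes +11 722 699 mm⁴
Total I = 26 046 031 mm⁴.
Radius of gyration: k = √(I/A) = √(26 046 031 / 13 994) = 43.142 mm.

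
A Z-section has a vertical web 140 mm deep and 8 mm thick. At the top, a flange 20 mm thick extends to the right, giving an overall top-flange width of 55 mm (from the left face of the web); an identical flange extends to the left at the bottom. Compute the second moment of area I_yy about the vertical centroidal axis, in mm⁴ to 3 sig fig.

Break the section into simple shapes (no overlaps), measuring from the bottom-left corner of the bounding box.
Web: 8 × 140, A = 1 120 mm², x = 51 mm, Ī = 5973.3 mm⁴.
Top flange (beyond web): 47 × 20, A = 940 mm², x = 78.5 mm, Ī = 173 038 mm⁴.
Bottom flange (beyond web): 47 × 20, A = 940 mm², x = 23.5 mm, Ī = 173 038 mm⁴.
Centroid: x̄ = ΣA·x / ΣA = 51 mm.
Transfer each piece to the vertical centroidal axis using Ī + A·d² with d = x − 51:
  web: d = 0 mm → contributes +5973.3 mm⁴
  top flange (beyond web): d = 27.5 mm → contributes +883 913 mm⁴
  bottom flange (beyond web): d = -27.5 mm → contributes +883 913 mm⁴
Total I = 1 773 800 mm⁴.

I_yy ≈ 1.77 × 10⁶ mm⁴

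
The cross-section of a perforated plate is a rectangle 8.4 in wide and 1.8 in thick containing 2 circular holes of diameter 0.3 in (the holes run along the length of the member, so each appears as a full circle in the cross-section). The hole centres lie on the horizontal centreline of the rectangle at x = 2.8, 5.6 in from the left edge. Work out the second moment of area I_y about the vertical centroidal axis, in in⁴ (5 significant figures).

I_y ≈ 88.628 in⁴

Break the section into simple shapes (no overlaps), measuring from the bottom-left corner of the bounding box.
Plate: 8.4 × 1.8, A = 15.12 in², x = 4.2 in, Ī = 88.9056 in⁴.
Hole 1 (subtracted): ⌀0.3, A = 0.07068583 in², x = 2.8 in, Ī = 0.0003976078 in⁴.
Hole 2 (subtracted): ⌀0.3, A = 0.07068583 in², x = 5.6 in, Ī = 0.0003976078 in⁴.
By symmetry the centroid is at mid-width, x̄ = 4.2 in.
Transfer each piece to the vertical centroidal axis using Ī + A·d² with d = x − 4.2:
  plate: d = 0 in → contributes +88.9056 in⁴
  hole 1: d = -1.4 in → contributes −0.1389418 in⁴
  hole 2: d = 1.4 in → contributes −0.1389418 in⁴
Total I = 88.62772 in⁴.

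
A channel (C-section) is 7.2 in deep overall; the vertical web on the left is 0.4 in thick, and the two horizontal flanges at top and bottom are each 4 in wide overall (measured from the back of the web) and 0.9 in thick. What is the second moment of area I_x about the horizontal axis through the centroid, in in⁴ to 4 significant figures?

Decompose the section into non-overlapping parts with the origin at the bottom-left of its bounding rectangle.
Web: 0.4 × 7.2, A = 2.88 in², y = 3.6 in, Ī = 12.4416 in⁴.
Top flange (beyond web): 3.6 × 0.9, A = 3.24 in², y = 6.75 in, Ī = 0.2187 in⁴.
Bottom flange (beyond web): 3.6 × 0.9, A = 3.24 in², y = 0.45 in, Ī = 0.2187 in⁴.
By symmetry the centroid is at mid-height, ȳ = 3.6 in.
Transfer each piece to the horizontal axis through the centroid using Ī + A·d² with d = y − 3.6:
  web: d = 0 in → contributes +12.4416 in⁴
  top flange (beyond web): d = 3.15 in → contributes +32.3676 in⁴
  bottom flange (beyond web): d = -3.15 in → contributes +32.3676 in⁴
Total I = 77.1768 in⁴.

I_x ≈ 77.18 in⁴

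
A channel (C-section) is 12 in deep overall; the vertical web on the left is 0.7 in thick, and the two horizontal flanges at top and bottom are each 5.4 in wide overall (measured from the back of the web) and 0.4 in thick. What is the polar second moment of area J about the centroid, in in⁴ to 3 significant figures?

J ≈ 254 in⁴

Treat the section as a set of non-overlapping primitives; coordinates are from the bounding-box lower-left.
Web: 0.7 × 12, A = 8.4 in², y = 6 in, Ī = 100.8 in⁴.
Top flange (beyond web): 4.7 × 0.4, A = 1.88 in², y = 11.8 in, Ī = 0.025067 in⁴.
Bottom flange (beyond web): 4.7 × 0.4, A = 1.88 in², y = 0.2 in, Ī = 0.025067 in⁴.
By symmetry the centroid is at mid-height, ȳ = 6 in.
Transfer each piece to the centroidal x-axis using Ī + A·d² with d = y − 6:
  web: d = 0 in → contributes +100.8 in⁴
  top flange (beyond web): d = 5.8 in → contributes +63.268 in⁴
  bottom flange (beyond web): d = -5.8 in → contributes +63.268 in⁴
Total I = 227.34 in⁴.
For the y-axis: x̄ = 1.1849 in.
Repeating about the centroidal y-axis gives I_y = 26.199 in⁴.
Polar second moment: J = I_x + I_y = 253.54 in⁴.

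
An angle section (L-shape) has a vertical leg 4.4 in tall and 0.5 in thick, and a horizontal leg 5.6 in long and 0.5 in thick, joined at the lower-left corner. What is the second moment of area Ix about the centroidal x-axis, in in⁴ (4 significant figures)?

Split into non-overlapping primitives; take the origin at the lower-left of the bounding box.
Vertical leg: 0.5 × 4.4, A = 2.2 in², y = 2.2 in, Ī = 3.54933 in⁴.
Horizontal leg (remainder): 5.1 × 0.5, A = 2.55 in², y = 0.25 in, Ī = 0.053125 in⁴.
Centroid: ȳ = ΣA·y / ΣA = 1.15316 in.
Transfer each piece to the centroidal x-axis using Ī + A·d² with d = y − 1.15316:
  vertical leg: d = 1.04684 in → contributes +5.96027 in⁴
  horizontal leg (remainder): d = -0.903158 in → contributes +2.13315 in⁴
Total I = 8.09341 in⁴.

Ix ≈ 8.093 in⁴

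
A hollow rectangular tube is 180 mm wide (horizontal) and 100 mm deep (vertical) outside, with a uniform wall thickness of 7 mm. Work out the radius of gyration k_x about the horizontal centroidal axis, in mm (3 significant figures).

Decompose the section into non-overlapping parts with the origin at the bottom-left of its bounding rectangle.
Outer rectangle: 180 × 100, A = 18 000 mm², y = 50 mm, Ī = 15 000 000 mm⁴.
Inner void (subtracted): 166 × 86, A = 14 276 mm², y = 50 mm, Ī = 8 798 775 mm⁴.
By symmetry the centroid is at mid-height, ȳ = 50 mm.
All pieces are centred on the horizontal centroidal axis, so I = ΣĪ (holes subtracted) = 6 201 225 mm⁴.
Radius of gyration: k = √(I/A) = √(6 201 225 / 3 724) = 40.807 mm.

k_x ≈ 40.8 mm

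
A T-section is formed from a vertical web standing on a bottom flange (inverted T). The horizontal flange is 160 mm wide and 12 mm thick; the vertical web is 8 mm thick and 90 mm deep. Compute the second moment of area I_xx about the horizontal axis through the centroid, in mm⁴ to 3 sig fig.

Decompose the section into non-overlapping parts with the origin at the bottom-left of its bounding rectangle.
Flange: 160 × 12, A = 1 920 mm², y = 6 mm, Ī = 23 040 mm⁴.
Web: 8 × 90, A = 720 mm², y = 57 mm, Ī = 486 000 mm⁴.
Centroid: ȳ = ΣA·y / ΣA = 19.909 mm.
Transfer each piece to the horizontal axis through the centroid using Ī + A·d² with d = y − 19.909:
  flange: d = -13.909 mm → contributes +394 489 mm⁴
  web: d = 37.091 mm → contributes +1 476 530 mm⁴
Total I = 1 871 018 mm⁴.

I_xx ≈ 1.87 × 10⁶ mm⁴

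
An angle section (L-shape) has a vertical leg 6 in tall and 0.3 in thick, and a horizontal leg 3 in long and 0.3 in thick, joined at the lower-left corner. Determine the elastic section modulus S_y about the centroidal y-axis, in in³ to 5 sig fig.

S_y ≈ 0.73914 in³

Decompose the section into non-overlapping parts with the origin at the bottom-left of its bounding rectangle.
Vertical leg: 0.3 × 6, A = 1.8 in², x = 0.15 in, Ī = 0.0135 in⁴.
Horizontal leg (remainder): 2.7 × 0.3, A = 0.81 in², x = 1.65 in, Ī = 0.492075 in⁴.
Centroid: x̄ = ΣA·x / ΣA = 0.6155172 in.
Transfer each piece to the centroidal y-axis using Ī + A·d² with d = x − 0.6155172:
  vertical leg: d = -0.4655172 in → contributes +0.4035713 in⁴
  horizontal leg (remainder): d = 1.034483 in → contributes +1.3589 in⁴
Total I = 1.762472 in⁴.
Extreme fibre distance c = 2.384483 in; S = I/c = 0.7391421 in³.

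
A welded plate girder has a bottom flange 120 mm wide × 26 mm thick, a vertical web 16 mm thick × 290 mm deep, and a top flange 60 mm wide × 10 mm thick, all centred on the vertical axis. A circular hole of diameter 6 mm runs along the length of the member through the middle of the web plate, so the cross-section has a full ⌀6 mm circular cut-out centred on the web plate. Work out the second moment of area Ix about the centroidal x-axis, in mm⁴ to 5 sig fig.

Ix ≈ 1.0460 × 10⁸ mm⁴

Treat the section as a set of non-overlapping primitives; coordinates are from the bounding-box lower-left.
Bottom plate: 120 × 26, A = 3 120 mm², y = 13 mm, Ī = 175 760 mm⁴.
Web plate: 16 × 290, A = 4 640 mm², y = 171 mm, Ī = 32 518 667 mm⁴.
Top plate: 60 × 10, A = 600 mm², y = 321 mm, Ī = 5 000 mm⁴.
Hole (subtracted): ⌀6, A = 28.27433 mm², y = 171 mm, Ī = 63.61725 mm⁴.
Centroid: ȳ = ΣA·y / ΣA = 122.6355 mm.
Transfer each piece to the centroidal x-axis using Ī + A·d² with d = y − 122.6355:
  bottom plate: d = -109.6355 mm → contributes +37 677 961 mm⁴
  web plate: d = 48.36453 mm → contributes +43 372 220 mm⁴
  top plate: d = 198.3645 mm → contributes +23 614 092 mm⁴
  hole: d = 48.36453 mm → contributes −66200.9 mm⁴
Total I = 104 598 072 mm⁴.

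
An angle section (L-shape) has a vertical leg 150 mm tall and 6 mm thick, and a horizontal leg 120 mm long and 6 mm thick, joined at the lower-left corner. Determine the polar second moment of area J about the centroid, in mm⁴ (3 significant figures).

J ≈ 5.85 × 10⁶ mm⁴

Decompose the section into non-overlapping parts with the origin at the bottom-left of its bounding rectangle.
Vertical leg: 6 × 150, A = 900 mm², y = 75 mm, Ī = 1 687 500 mm⁴.
Horizontal leg (remainder): 114 × 6, A = 684 mm², y = 3 mm, Ī = 2 052 mm⁴.
Centroid: ȳ = ΣA·y / ΣA = 43.909 mm.
Transfer each piece to the centroidal x-axis using Ī + A·d² with d = y − 43.909:
  vertical leg: d = 31.091 mm → contributes +2 557 480 mm⁴
  horizontal leg (remainder): d = -40.909 mm → contributes +1 146 763 mm⁴
Total I = 3 704 243 mm⁴.
For the y-axis: x̄ = 28.909 mm.
Repeating about the centroidal y-axis gives I_y = 2 142 563 mm⁴.
Polar second moment: J = I_x + I_y = 5 846 806 mm⁴.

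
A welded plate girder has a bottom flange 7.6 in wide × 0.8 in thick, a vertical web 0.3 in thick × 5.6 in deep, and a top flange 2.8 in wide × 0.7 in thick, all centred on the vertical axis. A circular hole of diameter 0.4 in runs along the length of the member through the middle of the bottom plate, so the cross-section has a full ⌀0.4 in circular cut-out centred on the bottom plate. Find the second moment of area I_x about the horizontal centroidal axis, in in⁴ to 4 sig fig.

I_x ≈ 67.92 in⁴

Break the section into simple shapes (no overlaps), measuring from the bottom-left corner of the bounding box.
Bottom plate: 7.6 × 0.8, A = 6.08 in², y = 0.4 in, Ī = 0.324267 in⁴.
Web plate: 0.3 × 5.6, A = 1.68 in², y = 3.6 in, Ī = 4.3904 in⁴.
Top plate: 2.8 × 0.7, A = 1.96 in², y = 6.75 in, Ī = 0.0800333 in⁴.
Hole (subtracted): ⌀0.4, A = 0.125664 in², y = 0.4 in, Ī = 0.00125664 in⁴.
Centroid: ȳ = ΣA·y / ΣA = 2.25755 in.
Transfer each piece to the horizontal centroidal axis using Ī + A·d² with d = y − 2.25755:
  bottom plate: d = -1.85755 in → contributes +21.3034 in⁴
  web plate: d = 1.34245 in → contributes +7.41803 in⁴
  top plate: d = 4.49245 in → contributes +39.6369 in⁴
  hole: d = -1.85755 in → contributes −0.43486 in⁴
Total I = 67.9234 in⁴.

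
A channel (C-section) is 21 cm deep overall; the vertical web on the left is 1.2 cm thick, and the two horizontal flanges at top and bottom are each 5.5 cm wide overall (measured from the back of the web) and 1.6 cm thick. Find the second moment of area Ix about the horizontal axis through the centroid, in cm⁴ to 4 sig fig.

Treat the section as a set of non-overlapping primitives; coordinates are from the bounding-box lower-left.
Web: 1.2 × 21, A = 25.2 cm², y = 10.5 cm, Ī = 926.1 cm⁴.
Top flange (beyond web): 4.3 × 1.6, A = 6.88 cm², y = 20.2 cm, Ī = 1.46773 cm⁴.
Bottom flange (beyond web): 4.3 × 1.6, A = 6.88 cm², y = 0.8 cm, Ī = 1.46773 cm⁴.
By symmetry the centroid is at mid-height, ȳ = 10.5 cm.
Transfer each piece to the horizontal axis through the centroid using Ī + A·d² with d = y − 10.5:
  web: d = 0 cm → contributes +926.1 cm⁴
  top flange (beyond web): d = 9.7 cm → contributes +648.807 cm⁴
  bottom flange (beyond web): d = -9.7 cm → contributes +648.807 cm⁴
Total I = 2223.71 cm⁴.

Ix ≈ 2224 cm⁴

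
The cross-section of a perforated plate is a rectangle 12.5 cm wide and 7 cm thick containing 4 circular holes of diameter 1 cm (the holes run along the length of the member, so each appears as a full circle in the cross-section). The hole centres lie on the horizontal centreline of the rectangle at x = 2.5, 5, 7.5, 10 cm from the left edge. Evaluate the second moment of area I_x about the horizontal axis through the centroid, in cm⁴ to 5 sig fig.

I_x ≈ 357.10 cm⁴

Break the section into simple shapes (no overlaps), measuring from the bottom-left corner of the bounding box.
Plate: 12.5 × 7, A = 87.5 cm², y = 3.5 cm, Ī = 357.2917 cm⁴.
Hole 1 (subtracted): ⌀1, A = 0.7853982 cm², y = 3.5 cm, Ī = 0.04908739 cm⁴.
Hole 2 (subtracted): ⌀1, A = 0.7853982 cm², y = 3.5 cm, Ī = 0.04908739 cm⁴.
Hole 3 (subtracted): ⌀1, A = 0.7853982 cm², y = 3.5 cm, Ī = 0.04908739 cm⁴.
Hole 4 (subtracted): ⌀1, A = 0.7853982 cm², y = 3.5 cm, Ī = 0.04908739 cm⁴.
By symmetry the centroid is at mid-height, ȳ = 3.5 cm.
All pieces are centred on the horizontal axis through the centroid, so I = ΣĪ (holes subtracted) = 357.0953 cm⁴.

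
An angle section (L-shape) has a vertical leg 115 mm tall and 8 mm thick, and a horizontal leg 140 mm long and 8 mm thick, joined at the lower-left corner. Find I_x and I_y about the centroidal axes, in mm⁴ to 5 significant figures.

Split into non-overlapping primitives; take the origin at the lower-left of the bounding box.
Vertical leg: 8 × 115, A = 920 mm², y = 57.5 mm, Ī = 1 013 917 mm⁴.
Horizontal leg (remainder): 132 × 8, A = 1 056 mm², y = 4 mm, Ī = 5 632 mm⁴.
Centroid: ȳ = ΣA·y / ΣA = 28.90891 mm.
Transfer each piece to the centroidal x-axis using Ī + A·d² with d = y − 28.90891:
  vertical leg: d = 28.59109 mm → contributes +1 765 971 mm⁴
  horizontal leg (remainder): d = -24.90891 mm → contributes +660 831 mm⁴
Total I = 2 426 802 mm⁴.
For the y-axis: x̄ = 41.40891 mm.
Repeating about the centroidal y-axis gives I_y = 3 947 352 mm⁴.

I_x ≈ 2.4268 × 10⁶ mm⁴, I_y ≈ 3.9474 × 10⁶ mm⁴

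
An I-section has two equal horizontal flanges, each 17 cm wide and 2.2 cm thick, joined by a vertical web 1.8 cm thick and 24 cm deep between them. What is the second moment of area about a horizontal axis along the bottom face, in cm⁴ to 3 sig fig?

I_base ≈ 3.87 × 10⁴ cm⁴

Treat the section as a set of non-overlapping primitives; coordinates are from the bounding-box lower-left.
Bottom flange: 17 × 2.2, A = 37.4 cm², y = 1.1 cm, Ī = 15.085 cm⁴.
Web: 1.8 × 24, A = 43.2 cm², y = 14.2 cm, Ī = 2073.6 cm⁴.
Top flange: 17 × 2.2, A = 37.4 cm², y = 27.3 cm, Ī = 15.085 cm⁴.
Transfer each piece to the base of the section using Ī + A·d² with d = y − 0:
  bottom flange: d = 1.1 cm → contributes +60.339 cm⁴
  web: d = 14.2 cm → contributes +10 784 cm⁴
  top flange: d = 27.3 cm → contributes +27 889 cm⁴
Total I = 38 734 cm⁴.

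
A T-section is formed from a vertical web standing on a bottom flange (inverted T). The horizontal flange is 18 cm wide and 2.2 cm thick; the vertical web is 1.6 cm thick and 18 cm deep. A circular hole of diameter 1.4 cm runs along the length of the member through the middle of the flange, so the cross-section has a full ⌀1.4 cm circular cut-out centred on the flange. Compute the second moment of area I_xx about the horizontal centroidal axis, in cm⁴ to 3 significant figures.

I_xx ≈ 2470 cm⁴

Break the section into simple shapes (no overlaps), measuring from the bottom-left corner of the bounding box.
Flange: 18 × 2.2, A = 39.6 cm², y = 1.1 cm, Ī = 15.972 cm⁴.
Web: 1.6 × 18, A = 28.8 cm², y = 11.2 cm, Ī = 777.6 cm⁴.
Hole (subtracted): ⌀1.4, A = 1.5394 cm², y = 1.1 cm, Ī = 0.18857 cm⁴.
Centroid: ȳ = ΣA·y / ΣA = 5.4505 cm.
Transfer each piece to the horizontal centroidal axis using Ī + A·d² with d = y − 5.4505:
  flange: d = -4.3505 cm → contributes +765.49 cm⁴
  web: d = 5.7495 cm → contributes +1729.6 cm⁴
  hole: d = -4.3505 cm → contributes −29.325 cm⁴
Total I = 2465.8 cm⁴.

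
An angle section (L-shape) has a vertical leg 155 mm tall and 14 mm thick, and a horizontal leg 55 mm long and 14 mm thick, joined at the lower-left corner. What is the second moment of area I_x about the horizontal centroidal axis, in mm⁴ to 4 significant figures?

I_x ≈ 6.610 × 10⁶ mm⁴

Decompose the section into non-overlapping parts with the origin at the bottom-left of its bounding rectangle.
Vertical leg: 14 × 155, A = 2 170 mm², y = 77.5 mm, Ī = 4 344 521 mm⁴.
Horizontal leg (remainder): 41 × 14, A = 574 mm², y = 7 mm, Ī = 9375.33 mm⁴.
Centroid: ȳ = ΣA·y / ΣA = 62.7526 mm.
Transfer each piece to the horizontal centroidal axis using Ī + A·d² with d = y − 62.7526:
  vertical leg: d = 14.7474 mm → contributes +4 816 468 mm⁴
  horizontal leg (remainder): d = -55.7526 mm → contributes +1 793 566 mm⁴
Total I = 6 610 035 mm⁴.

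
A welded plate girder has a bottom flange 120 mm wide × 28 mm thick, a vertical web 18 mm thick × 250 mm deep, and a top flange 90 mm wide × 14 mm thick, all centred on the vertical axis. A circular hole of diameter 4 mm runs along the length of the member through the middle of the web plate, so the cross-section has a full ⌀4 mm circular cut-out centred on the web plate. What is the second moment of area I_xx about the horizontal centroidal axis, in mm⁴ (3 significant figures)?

Decompose the section into non-overlapping parts with the origin at the bottom-left of its bounding rectangle.
Bottom plate: 120 × 28, A = 3 360 mm², y = 14 mm, Ī = 219 520 mm⁴.
Web plate: 18 × 250, A = 4 500 mm², y = 153 mm, Ī = 23 437 500 mm⁴.
Top plate: 90 × 14, A = 1 260 mm², y = 285 mm, Ī = 20 580 mm⁴.
Hole (subtracted): ⌀4, A = 12.566 mm², y = 153 mm, Ī = 12.566 mm⁴.
Centroid: ȳ = ΣA·y / ΣA = 119.98 mm.
Transfer each piece to the horizontal centroidal axis using Ī + A·d² with d = y − 119.98:
  bottom plate: d = -105.98 mm → contributes +37 958 818 mm⁴
  web plate: d = 33.019 mm → contributes +28 343 698 mm⁴
  top plate: d = 165.02 mm → contributes +34 332 056 mm⁴
  hole: d = 33.019 mm → contributes −13 713 mm⁴
Total I = 100 620 859 mm⁴.

I_xx ≈ 1.01 × 10⁸ mm⁴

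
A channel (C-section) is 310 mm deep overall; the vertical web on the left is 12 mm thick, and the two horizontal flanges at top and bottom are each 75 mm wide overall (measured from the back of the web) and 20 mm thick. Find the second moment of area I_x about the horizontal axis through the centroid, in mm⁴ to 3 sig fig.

Treat the section as a set of non-overlapping primitives; coordinates are from the bounding-box lower-left.
Web: 12 × 310, A = 3 720 mm², y = 155 mm, Ī = 29 791 000 mm⁴.
Top flange (beyond web): 63 × 20, A = 1 260 mm², y = 300 mm, Ī = 42 000 mm⁴.
Bottom flange (beyond web): 63 × 20, A = 1 260 mm², y = 10 mm, Ī = 42 000 mm⁴.
By symmetry the centroid is at mid-height, ȳ = 155 mm.
Transfer each piece to the horizontal axis through the centroid using Ī + A·d² with d = y − 155:
  web: d = 0 mm → contributes +29 791 000 mm⁴
  top flange (beyond web): d = 145 mm → contributes +26 533 500 mm⁴
  bottom flange (beyond web): d = -145 mm → contributes +26 533 500 mm⁴
Total I = 82 858 000 mm⁴.

I_x ≈ 8.29 × 10⁷ mm⁴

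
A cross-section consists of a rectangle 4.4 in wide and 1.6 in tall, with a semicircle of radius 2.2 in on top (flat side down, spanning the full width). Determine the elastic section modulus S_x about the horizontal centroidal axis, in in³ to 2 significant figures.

Break the section into simple shapes (no overlaps), measuring from the bottom-left corner of the bounding box.
Rectangular body: 4.4 × 1.6, A = 7.04 in², y = 0.8 in, Ī = 1.502 in⁴.
Semicircular cap: semicircle r = 2.2, A = 7.603 in², y = 2.534 in, Ī = 2.571 in⁴.
Centroid: ȳ = ΣA·y / ΣA = 1.7 in.
Transfer each piece to the horizontal centroidal axis using Ī + A·d² with d = y − 1.7:
  rectangular body: d = -0.9002 in → contributes +7.206 in⁴
  semicircular cap: d = 0.8335 in → contributes +7.853 in⁴
Total I = 15.06 in⁴.
Extreme fibre distance c = 2.1 in; S = I/c = 7.172 in³.

S_x ≈ 7.2 in³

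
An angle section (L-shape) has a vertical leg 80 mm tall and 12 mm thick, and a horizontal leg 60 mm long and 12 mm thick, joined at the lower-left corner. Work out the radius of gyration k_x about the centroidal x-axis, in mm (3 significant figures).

k_x ≈ 24.7 mm

Decompose the section into non-overlapping parts with the origin at the bottom-left of its bounding rectangle.
Vertical leg: 12 × 80, A = 960 mm², y = 40 mm, Ī = 512 000 mm⁴.
Horizontal leg (remainder): 48 × 12, A = 576 mm², y = 6 mm, Ī = 6 912 mm⁴.
Centroid: ȳ = ΣA·y / ΣA = 27.25 mm.
Transfer each piece to the centroidal x-axis using Ī + A·d² with d = y − 27.25:
  vertical leg: d = 12.75 mm → contributes +668 060 mm⁴
  horizontal leg (remainder): d = -21.25 mm → contributes +267 012 mm⁴
Total I = 935 072 mm⁴.
Radius of gyration: k = √(I/A) = √(935 072 / 1 536) = 24.673 mm.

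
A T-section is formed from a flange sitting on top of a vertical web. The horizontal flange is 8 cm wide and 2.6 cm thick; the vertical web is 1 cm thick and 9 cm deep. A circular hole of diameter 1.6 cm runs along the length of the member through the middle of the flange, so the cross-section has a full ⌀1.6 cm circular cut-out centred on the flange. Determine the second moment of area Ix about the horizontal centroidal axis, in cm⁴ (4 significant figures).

Ix ≈ 276.9 cm⁴

Break the section into simple shapes (no overlaps), measuring from the bottom-left corner of the bounding box.
Flange: 8 × 2.6, A = 20.8 cm², y = 10.3 cm, Ī = 11.7173 cm⁴.
Web: 1 × 9, A = 9 cm², y = 4.5 cm, Ī = 60.75 cm⁴.
Hole (subtracted): ⌀1.6, A = 2.01062 cm², y = 10.3 cm, Ī = 0.321699 cm⁴.
Centroid: ȳ = ΣA·y / ΣA = 8.42158 cm.
Transfer each piece to the horizontal centroidal axis using Ī + A·d² with d = y − 8.42158:
  flange: d = 1.87842 cm → contributes +85.109 cm⁴
  web: d = -3.92158 cm → contributes +199.159 cm⁴
  hole: d = 1.87842 cm → contributes −7.41606 cm⁴
Total I = 276.852 cm⁴.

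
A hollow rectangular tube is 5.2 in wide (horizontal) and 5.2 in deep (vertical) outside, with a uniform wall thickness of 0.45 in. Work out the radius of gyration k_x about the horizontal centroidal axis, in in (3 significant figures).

Treat the section as a set of non-overlapping primitives; coordinates are from the bounding-box lower-left.
Outer rectangle: 5.2 × 5.2, A = 27.04 in², y = 2.6 in, Ī = 60.93 in⁴.
Inner void (subtracted): 4.3 × 4.3, A = 18.49 in², y = 2.6 in, Ī = 28.49 in⁴.
By symmetry the centroid is at mid-height, ȳ = 2.6 in.
All pieces are centred on the horizontal centroidal axis, so I = ΣĪ (holes subtracted) = 32.44 in⁴.
Radius of gyration: k = √(I/A) = √(32.44 / 8.55) = 1.9479 in.

k_x ≈ 1.95 in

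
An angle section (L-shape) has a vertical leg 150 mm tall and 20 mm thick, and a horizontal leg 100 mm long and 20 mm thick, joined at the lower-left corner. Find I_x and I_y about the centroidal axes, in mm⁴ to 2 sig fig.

I_x ≈ 1.0 × 10⁷ mm⁴, I_y ≈ 3.6 × 10⁶ mm⁴

Split into non-overlapping primitives; take the origin at the lower-left of the bounding box.
Vertical leg: 20 × 150, A = 3 000 mm², y = 75 mm, Ī = 5 625 000 mm⁴.
Horizontal leg (remainder): 80 × 20, A = 1 600 mm², y = 10 mm, Ī = 53 333 mm⁴.
Centroid: ȳ = ΣA·y / ΣA = 52.39 mm.
Transfer each piece to the centroidal x-axis using Ī + A·d² with d = y − 52.39:
  vertical leg: d = 22.61 mm → contributes +7 158 459 mm⁴
  horizontal leg (remainder): d = -42.39 mm → contributes +2 928 570 mm⁴
Total I = 10 087 029 mm⁴.
For the y-axis: x̄ = 27.39 mm.
Repeating about the centroidal y-axis gives I_y = 3 562 029 mm⁴.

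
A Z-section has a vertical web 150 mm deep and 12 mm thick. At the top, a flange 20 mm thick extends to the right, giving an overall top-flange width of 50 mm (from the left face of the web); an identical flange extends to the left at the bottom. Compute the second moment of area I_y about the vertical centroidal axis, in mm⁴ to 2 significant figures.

I_y ≈ 1.2 × 10⁶ mm⁴

Treat the section as a set of non-overlapping primitives; coordinates are from the bounding-box lower-left.
Web: 12 × 150, A = 1 800 mm², x = 44 mm, Ī = 21 600 mm⁴.
Top flange (beyond web): 38 × 20, A = 760 mm², x = 69 mm, Ī = 91 453 mm⁴.
Bottom flange (beyond web): 38 × 20, A = 760 mm², x = 19 mm, Ī = 91 453 mm⁴.
Centroid: x̄ = ΣA·x / ΣA = 44 mm.
Transfer each piece to the vertical centroidal axis using Ī + A·d² with d = x − 44:
  web: d = 0 mm → contributes +21 600 mm⁴
  top flange (beyond web): d = 25 mm → contributes +566 453 mm⁴
  bottom flange (beyond web): d = -25 mm → contributes +566 453 mm⁴
Total I = 1 154 507 mm⁴.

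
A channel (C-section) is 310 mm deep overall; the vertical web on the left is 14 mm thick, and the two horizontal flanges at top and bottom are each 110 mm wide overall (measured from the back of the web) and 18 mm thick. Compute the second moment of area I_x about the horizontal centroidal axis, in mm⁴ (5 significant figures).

Decompose the section into non-overlapping parts with the origin at the bottom-left of its bounding rectangle.
Web: 14 × 310, A = 4 340 mm², y = 155 mm, Ī = 34 756 167 mm⁴.
Top flange (beyond web): 96 × 18, A = 1 728 mm², y = 301 mm, Ī = 46 656 mm⁴.
Bottom flange (beyond web): 96 × 18, A = 1 728 mm², y = 9 mm, Ī = 46 656 mm⁴.
By symmetry the centroid is at mid-height, ȳ = 155 mm.
Transfer each piece to the horizontal centroidal axis using Ī + A·d² with d = y − 155:
  web: d = 0 mm → contributes +34 756 167 mm⁴
  top flange (beyond web): d = 146 mm → contributes +36 880 704 mm⁴
  bottom flange (beyond web): d = -146 mm → contributes +36 880 704 mm⁴
Total I = 108 517 575 mm⁴.

I_x ≈ 1.0852 × 10⁸ mm⁴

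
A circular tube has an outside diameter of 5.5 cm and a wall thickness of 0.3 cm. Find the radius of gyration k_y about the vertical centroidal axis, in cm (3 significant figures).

Split into non-overlapping primitives; take the origin at the lower-left of the bounding box.
Outer circle: ⌀5.5, A = 23.758 cm², x = 2.75 cm, Ī = 44.918 cm⁴.
Bore (subtracted): ⌀4.9, A = 18.857 cm², x = 2.75 cm, Ī = 28.298 cm⁴.
By symmetry the centroid is at mid-width, x̄ = 2.75 cm.
All pieces are centred on the vertical centroidal axis, so I = ΣĪ (holes subtracted) = 16.62 cm⁴.
Radius of gyration: k = √(I/A) = √(16.62 / 4.9009) = 1.8415 cm.

k_y ≈ 1.84 cm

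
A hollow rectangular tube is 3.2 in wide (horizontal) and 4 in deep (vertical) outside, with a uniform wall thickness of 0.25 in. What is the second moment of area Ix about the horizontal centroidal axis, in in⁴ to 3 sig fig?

Break the section into simple shapes (no overlaps), measuring from the bottom-left corner of the bounding box.
Outer rectangle: 3.2 × 4, A = 12.8 in², y = 2 in, Ī = 17.067 in⁴.
Inner void (subtracted): 2.7 × 3.5, A = 9.45 in², y = 2 in, Ī = 9.6469 in⁴.
By symmetry the centroid is at mid-height, ȳ = 2 in.
All pieces are centred on the horizontal centroidal axis, so I = ΣĪ (holes subtracted) = 7.4198 in⁴.

Ix ≈ 7.42 in⁴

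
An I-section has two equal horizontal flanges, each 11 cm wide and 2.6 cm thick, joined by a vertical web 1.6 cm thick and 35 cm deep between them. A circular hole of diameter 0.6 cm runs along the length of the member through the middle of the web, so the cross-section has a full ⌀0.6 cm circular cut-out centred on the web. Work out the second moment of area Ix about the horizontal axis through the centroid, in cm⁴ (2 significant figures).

Ix ≈ 2.6 × 10⁴ cm⁴

Decompose the section into non-overlapping parts with the origin at the bottom-left of its bounding rectangle.
Bottom flange: 11 × 2.6, A = 28.6 cm², y = 1.3 cm, Ī = 16.11 cm⁴.
Web: 1.6 × 35, A = 56 cm², y = 20.1 cm, Ī = 5 717 cm⁴.
Top flange: 11 × 2.6, A = 28.6 cm², y = 38.9 cm, Ī = 16.11 cm⁴.
Hole (subtracted): ⌀0.6, A = 0.2827 cm², y = 20.1 cm, Ī = 0.006362 cm⁴.
By symmetry the centroid is at mid-height, ȳ = 20.1 cm.
Transfer each piece to the horizontal axis through the centroid using Ī + A·d² with d = y − 20.1:
  bottom flange: d = -18.8 cm → contributes +10 124 cm⁴
  web: d = 0 cm → contributes +5 717 cm⁴
  top flange: d = 18.8 cm → contributes +10 124 cm⁴
  hole: d = 0 cm → contributes −0.006362 cm⁴
Total I = 25 966 cm⁴.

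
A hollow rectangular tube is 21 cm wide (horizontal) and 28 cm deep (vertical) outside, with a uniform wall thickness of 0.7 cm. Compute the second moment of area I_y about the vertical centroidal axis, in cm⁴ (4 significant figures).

I_y ≈ 4919 cm⁴

Split into non-overlapping primitives; take the origin at the lower-left of the bounding box.
Outer rectangle: 21 × 28, A = 588 cm², x = 10.5 cm, Ī = 21 609 cm⁴.
Inner void (subtracted): 19.6 × 26.6, A = 521.36 cm², x = 10.5 cm, Ī = 16690.5 cm⁴.
By symmetry the centroid is at mid-width, x̄ = 10.5 cm.
All pieces are centred on the vertical centroidal axis, so I = ΣĪ (holes subtracted) = 4918.53 cm⁴.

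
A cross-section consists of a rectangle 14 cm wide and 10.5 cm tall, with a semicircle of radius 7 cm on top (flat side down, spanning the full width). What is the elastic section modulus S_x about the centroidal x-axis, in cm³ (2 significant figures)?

S_x ≈ 530 cm³

Decompose the section into non-overlapping parts with the origin at the bottom-left of its bounding rectangle.
Rectangular body: 14 × 10.5, A = 147 cm², y = 5.25 cm, Ī = 1 351 cm⁴.
Semicircular cap: semicircle r = 7, A = 76.97 cm², y = 13.47 cm, Ī = 263.5 cm⁴.
Centroid: ȳ = ΣA·y / ΣA = 8.075 cm.
Transfer each piece to the centroidal x-axis using Ī + A·d² with d = y − 8.075:
  rectangular body: d = -2.825 cm → contributes +2 524 cm⁴
  semicircular cap: d = 5.396 cm → contributes +2 504 cm⁴
Total I = 5 028 cm⁴.
Extreme fibre distance c = 9.425 cm; S = I/c = 533.5 cm³.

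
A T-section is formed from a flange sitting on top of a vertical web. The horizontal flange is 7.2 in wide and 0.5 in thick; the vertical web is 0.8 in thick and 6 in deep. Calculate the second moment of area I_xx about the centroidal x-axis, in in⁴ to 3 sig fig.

Decompose the section into non-overlapping parts with the origin at the bottom-left of its bounding rectangle.
Flange: 7.2 × 0.5, A = 3.6 in², y = 6.25 in, Ī = 0.075 in⁴.
Web: 0.8 × 6, A = 4.8 in², y = 3 in, Ī = 14.4 in⁴.
Centroid: ȳ = ΣA·y / ΣA = 4.3929 in.
Transfer each piece to the centroidal x-axis using Ī + A·d² with d = y − 4.3929:
  flange: d = 1.8571 in → contributes +12.491 in⁴
  web: d = -1.3929 in → contributes +23.712 in⁴
Total I = 36.204 in⁴.

I_xx ≈ 36.2 in⁴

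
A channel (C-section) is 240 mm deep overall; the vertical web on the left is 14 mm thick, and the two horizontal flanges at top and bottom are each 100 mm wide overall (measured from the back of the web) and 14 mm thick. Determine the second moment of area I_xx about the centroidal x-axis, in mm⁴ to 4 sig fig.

I_xx ≈ 4.692 × 10⁷ mm⁴

Decompose the section into non-overlapping parts with the origin at the bottom-left of its bounding rectangle.
Web: 14 × 240, A = 3 360 mm², y = 120 mm, Ī = 16 128 000 mm⁴.
Top flange (beyond web): 86 × 14, A = 1 204 mm², y = 233 mm, Ī = 19665.3 mm⁴.
Bottom flange (beyond web): 86 × 14, A = 1 204 mm², y = 7 mm, Ī = 19665.3 mm⁴.
By symmetry the centroid is at mid-height, ȳ = 120 mm.
Transfer each piece to the centroidal x-axis using Ī + A·d² with d = y − 120:
  web: d = 0 mm → contributes +16 128 000 mm⁴
  top flange (beyond web): d = 113 mm → contributes +15 393 541 mm⁴
  bottom flange (beyond web): d = -113 mm → contributes +15 393 541 mm⁴
Total I = 46 915 083 mm⁴.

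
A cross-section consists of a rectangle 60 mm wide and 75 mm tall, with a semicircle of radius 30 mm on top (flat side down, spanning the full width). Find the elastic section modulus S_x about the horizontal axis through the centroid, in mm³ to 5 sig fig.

S_x ≈ 8.8531 × 10⁴ mm³

Break the section into simple shapes (no overlaps), measuring from the bottom-left corner of the bounding box.
Rectangular body: 60 × 75, A = 4 500 mm², y = 37.5 mm, Ī = 2 109 375 mm⁴.
Semicircular cap: semicircle r = 30, A = 1413.717 mm², y = 87.7324 mm, Ī = 88903.14 mm⁴.
Centroid: ȳ = ΣA·y / ΣA = 49.50842 mm.
Transfer each piece to the horizontal axis through the centroid using Ī + A·d² with d = y − 49.50842:
  rectangular body: d = -12.00842 mm → contributes +2 758 284 mm⁴
  semicircular cap: d = 38.22398 mm → contributes +2 154 446 mm⁴
Total I = 4 912 730 mm⁴.
Extreme fibre distance c = 55.49158 mm; S = I/c = 88531.09 mm³.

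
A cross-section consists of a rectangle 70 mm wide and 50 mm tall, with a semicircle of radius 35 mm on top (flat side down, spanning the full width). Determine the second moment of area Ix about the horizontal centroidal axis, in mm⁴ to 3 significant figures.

Ix ≈ 2.87 × 10⁶ mm⁴

Decompose the section into non-overlapping parts with the origin at the bottom-left of its bounding rectangle.
Rectangular body: 70 × 50, A = 3 500 mm², y = 25 mm, Ī = 729 167 mm⁴.
Semicircular cap: semicircle r = 35, A = 1924.2 mm², y = 64.854 mm, Ī = 164 704 mm⁴.
Centroid: ȳ = ΣA·y / ΣA = 39.138 mm.
Transfer each piece to the horizontal centroidal axis using Ī + A·d² with d = y − 39.138:
  rectangular body: d = -14.138 mm → contributes +1 428 781 mm⁴
  semicircular cap: d = 25.716 mm → contributes +1 437 241 mm⁴
Total I = 2 866 022 mm⁴.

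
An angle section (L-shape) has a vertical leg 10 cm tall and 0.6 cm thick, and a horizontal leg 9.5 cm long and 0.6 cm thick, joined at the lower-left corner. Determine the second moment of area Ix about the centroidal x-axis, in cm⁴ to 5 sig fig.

Ix ≈ 112.57 cm⁴

Break the section into simple shapes (no overlaps), measuring from the bottom-left corner of the bounding box.
Vertical leg: 0.6 × 10, A = 6 cm², y = 5 cm, Ī = 50 cm⁴.
Horizontal leg (remainder): 8.9 × 0.6, A = 5.34 cm², y = 0.3 cm, Ī = 0.1602 cm⁴.
Centroid: ȳ = ΣA·y / ΣA = 2.786772 cm.
Transfer each piece to the centroidal x-axis using Ī + A·d² with d = y − 2.786772:
  vertical leg: d = 2.213228 cm → contributes +79.39026 cm⁴
  horizontal leg (remainder): d = -2.486772 cm → contributes +33.18296 cm⁴
Total I = 112.5732 cm⁴.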